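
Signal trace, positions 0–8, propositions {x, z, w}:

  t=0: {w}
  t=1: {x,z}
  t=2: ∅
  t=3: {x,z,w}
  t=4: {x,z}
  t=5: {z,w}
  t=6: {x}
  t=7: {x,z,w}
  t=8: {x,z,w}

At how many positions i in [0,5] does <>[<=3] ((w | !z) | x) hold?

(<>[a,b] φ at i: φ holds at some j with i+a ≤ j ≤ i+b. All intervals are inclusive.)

Evaluate at each i in [0,5]:
  i=0: ✓ (witness j=0)
  i=1: ✓ (witness j=1)
  i=2: ✓ (witness j=2)
  i=3: ✓ (witness j=3)
  i=4: ✓ (witness j=4)
  i=5: ✓ (witness j=5)
Positions where it holds: {0, 1, 2, 3, 4, 5} → 6.

6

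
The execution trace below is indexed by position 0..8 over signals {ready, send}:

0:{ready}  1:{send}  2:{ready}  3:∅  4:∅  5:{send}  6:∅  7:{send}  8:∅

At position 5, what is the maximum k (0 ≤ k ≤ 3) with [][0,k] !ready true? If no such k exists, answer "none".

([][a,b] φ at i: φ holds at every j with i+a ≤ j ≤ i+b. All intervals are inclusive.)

3

!ready must hold from j=5 onward; find where it first fails.
  j=5: holds
  j=6: holds
  j=7: holds
  j=8: holds
Holds through j=8; largest k = 3.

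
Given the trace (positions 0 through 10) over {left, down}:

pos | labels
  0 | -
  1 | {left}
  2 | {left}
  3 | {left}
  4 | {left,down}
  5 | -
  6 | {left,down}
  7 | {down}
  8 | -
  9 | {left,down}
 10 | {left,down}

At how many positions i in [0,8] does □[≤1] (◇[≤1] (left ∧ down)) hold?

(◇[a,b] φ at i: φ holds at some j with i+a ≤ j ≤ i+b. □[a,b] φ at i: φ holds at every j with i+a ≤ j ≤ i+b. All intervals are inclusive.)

4

Evaluate at each i in [0,8]:
  i=0: ✗ (fails at j=0)
  i=1: ✗ (fails at j=1)
  i=2: ✗ (fails at j=2)
  i=3: ✓ (all of [3,4])
  i=4: ✓ (all of [4,5])
  i=5: ✓ (all of [5,6])
  i=6: ✗ (fails at j=7)
  i=7: ✗ (fails at j=7)
  i=8: ✓ (all of [8,9])
Positions where it holds: {3, 4, 5, 8} → 4.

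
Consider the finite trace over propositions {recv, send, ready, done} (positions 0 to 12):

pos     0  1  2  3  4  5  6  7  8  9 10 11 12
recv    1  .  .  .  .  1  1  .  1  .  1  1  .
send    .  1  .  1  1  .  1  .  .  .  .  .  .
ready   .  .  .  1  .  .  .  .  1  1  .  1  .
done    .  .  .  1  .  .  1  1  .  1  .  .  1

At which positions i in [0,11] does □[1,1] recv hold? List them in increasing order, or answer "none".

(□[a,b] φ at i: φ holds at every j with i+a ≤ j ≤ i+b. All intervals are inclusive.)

4, 5, 7, 9, 10

Evaluate at each i in [0,11]:
  i=0: ✗ (fails at j=1)
  i=1: ✗ (fails at j=2)
  i=2: ✗ (fails at j=3)
  i=3: ✗ (fails at j=4)
  i=4: ✓ (all of [5,5])
  i=5: ✓ (all of [6,6])
  i=6: ✗ (fails at j=7)
  i=7: ✓ (all of [8,8])
  i=8: ✗ (fails at j=9)
  i=9: ✓ (all of [10,10])
  i=10: ✓ (all of [11,11])
  i=11: ✗ (fails at j=12)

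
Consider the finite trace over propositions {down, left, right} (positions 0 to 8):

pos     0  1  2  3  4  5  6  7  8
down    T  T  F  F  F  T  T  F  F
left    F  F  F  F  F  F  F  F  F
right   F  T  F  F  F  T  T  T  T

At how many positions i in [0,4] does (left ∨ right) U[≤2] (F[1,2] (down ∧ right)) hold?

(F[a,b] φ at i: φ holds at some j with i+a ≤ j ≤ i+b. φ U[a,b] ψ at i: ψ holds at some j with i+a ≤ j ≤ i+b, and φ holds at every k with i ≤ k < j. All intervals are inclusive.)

Evaluate at each i in [0,4]:
  i=0: ✓ (rhs at j=0)
  i=1: ✗ (lhs fails at k=2 before rhs at j=3)
  i=2: ✗ (lhs fails at k=2 before rhs at j=3)
  i=3: ✓ (rhs at j=3)
  i=4: ✓ (rhs at j=4)
Positions where it holds: {0, 3, 4} → 3.

3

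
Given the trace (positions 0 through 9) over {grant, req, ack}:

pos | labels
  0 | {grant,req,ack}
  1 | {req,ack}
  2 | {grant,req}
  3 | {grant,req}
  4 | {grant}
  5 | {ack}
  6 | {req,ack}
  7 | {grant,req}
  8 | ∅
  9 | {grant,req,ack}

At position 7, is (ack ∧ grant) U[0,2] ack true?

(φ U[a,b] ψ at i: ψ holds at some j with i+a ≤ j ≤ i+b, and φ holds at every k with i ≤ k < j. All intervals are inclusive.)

Need some j in [7,9] with ack, and (ack ∧ grant) at every k in [7,j-1].
  j=7: ack false.
  j=8: ack false.
  j=9: ack holds, but (ack ∧ grant) fails at k=7 → not this j.
No j in the window works → until fails.

False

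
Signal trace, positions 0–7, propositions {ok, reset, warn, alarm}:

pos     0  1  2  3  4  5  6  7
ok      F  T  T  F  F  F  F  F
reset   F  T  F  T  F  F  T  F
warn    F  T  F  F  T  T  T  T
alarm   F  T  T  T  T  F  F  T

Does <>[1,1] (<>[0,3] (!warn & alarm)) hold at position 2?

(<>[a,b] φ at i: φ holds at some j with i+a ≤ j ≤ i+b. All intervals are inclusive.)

Check <>[0,3] (!warn & alarm) at each j in [3,3]:
  j=3: holds (witness at 3)
Found at j=3 → formula holds.

Yes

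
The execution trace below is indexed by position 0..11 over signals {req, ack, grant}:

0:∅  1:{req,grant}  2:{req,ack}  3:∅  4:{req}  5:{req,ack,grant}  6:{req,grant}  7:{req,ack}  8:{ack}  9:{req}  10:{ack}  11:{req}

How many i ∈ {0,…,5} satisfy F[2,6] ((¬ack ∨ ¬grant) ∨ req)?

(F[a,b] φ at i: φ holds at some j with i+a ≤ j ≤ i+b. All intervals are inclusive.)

Evaluate at each i in [0,5]:
  i=0: ✓ (witness j=2)
  i=1: ✓ (witness j=3)
  i=2: ✓ (witness j=4)
  i=3: ✓ (witness j=5)
  i=4: ✓ (witness j=6)
  i=5: ✓ (witness j=7)
Positions where it holds: {0, 1, 2, 3, 4, 5} → 6.

6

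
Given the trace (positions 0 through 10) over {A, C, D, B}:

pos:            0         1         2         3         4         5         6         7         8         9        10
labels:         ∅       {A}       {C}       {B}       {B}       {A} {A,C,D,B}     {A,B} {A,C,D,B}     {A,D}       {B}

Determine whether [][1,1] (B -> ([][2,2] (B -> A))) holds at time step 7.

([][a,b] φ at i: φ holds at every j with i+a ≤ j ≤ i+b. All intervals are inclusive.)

Check (B -> ([][2,2] (B -> A))) at every j in [8,8]:
  j=8: antecedent true; consequent fails at 10 → ✗
Fails at j=8 → formula fails.

No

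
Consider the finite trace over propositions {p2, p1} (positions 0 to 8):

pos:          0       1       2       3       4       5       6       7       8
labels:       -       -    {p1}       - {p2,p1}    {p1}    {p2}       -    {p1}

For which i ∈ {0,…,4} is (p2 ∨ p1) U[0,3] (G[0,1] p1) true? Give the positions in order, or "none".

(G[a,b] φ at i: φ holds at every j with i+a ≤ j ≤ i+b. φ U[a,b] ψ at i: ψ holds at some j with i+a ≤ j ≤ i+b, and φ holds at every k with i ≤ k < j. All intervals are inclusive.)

Evaluate at each i in [0,4]:
  i=0: ✗ (no rhs in [0,3])
  i=1: ✗ (lhs fails at k=1 before rhs at j=4)
  i=2: ✗ (lhs fails at k=3 before rhs at j=4)
  i=3: ✗ (lhs fails at k=3 before rhs at j=4)
  i=4: ✓ (rhs at j=4)

4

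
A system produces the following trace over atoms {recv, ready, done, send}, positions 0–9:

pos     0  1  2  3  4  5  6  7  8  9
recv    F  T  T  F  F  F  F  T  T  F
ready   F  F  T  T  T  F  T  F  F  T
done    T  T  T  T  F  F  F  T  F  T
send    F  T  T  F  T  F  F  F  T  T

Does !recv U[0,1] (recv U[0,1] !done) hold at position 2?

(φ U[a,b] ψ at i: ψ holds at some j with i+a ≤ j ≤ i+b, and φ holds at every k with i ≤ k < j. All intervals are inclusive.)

Need some j in [2,3] with (recv U[0,1] !done), and !recv at every k in [2,j-1].
  j=2: (recv U[0,1] !done) — fails.
  j=3: (recv U[0,1] !done) — fails.
No j in the window works → until fails.

Does not hold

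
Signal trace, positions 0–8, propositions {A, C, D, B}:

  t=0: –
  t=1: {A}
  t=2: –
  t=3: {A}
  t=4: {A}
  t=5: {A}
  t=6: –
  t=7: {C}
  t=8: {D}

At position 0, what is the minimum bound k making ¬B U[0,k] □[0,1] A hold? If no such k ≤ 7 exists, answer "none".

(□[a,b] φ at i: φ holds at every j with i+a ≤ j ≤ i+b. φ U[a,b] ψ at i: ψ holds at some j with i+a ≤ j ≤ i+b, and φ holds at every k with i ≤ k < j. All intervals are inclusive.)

Need earliest j ≥ 0 with □[0,1] A, and ¬B at every k in [0,j-1].
  j=0: rhs fails.
  j=1: rhs fails.
  j=2: rhs fails.
  j=3: rhs holds; lhs holds on [0,2]. k = 3.

3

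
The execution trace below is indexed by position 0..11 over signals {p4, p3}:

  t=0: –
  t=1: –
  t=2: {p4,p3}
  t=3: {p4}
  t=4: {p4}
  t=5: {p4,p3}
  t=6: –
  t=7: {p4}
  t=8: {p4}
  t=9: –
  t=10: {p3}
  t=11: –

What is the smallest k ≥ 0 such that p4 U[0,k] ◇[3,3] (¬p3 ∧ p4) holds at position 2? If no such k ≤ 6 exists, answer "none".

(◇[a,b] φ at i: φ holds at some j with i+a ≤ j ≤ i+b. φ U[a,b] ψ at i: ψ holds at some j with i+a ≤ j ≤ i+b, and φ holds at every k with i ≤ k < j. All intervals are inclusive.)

2

Need earliest j ≥ 2 with ◇[3,3] (¬p3 ∧ p4), and p4 at every k in [2,j-1].
  j=2: rhs fails.
  j=3: rhs fails.
  j=4: rhs holds; lhs holds on [2,3]. k = 2.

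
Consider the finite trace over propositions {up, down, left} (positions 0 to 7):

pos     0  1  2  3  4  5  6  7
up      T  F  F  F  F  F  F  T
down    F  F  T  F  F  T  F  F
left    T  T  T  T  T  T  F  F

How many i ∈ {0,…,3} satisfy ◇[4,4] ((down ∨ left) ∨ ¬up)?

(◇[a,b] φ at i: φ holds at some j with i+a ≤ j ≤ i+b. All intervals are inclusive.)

3

Evaluate at each i in [0,3]:
  i=0: ✓ (witness j=4)
  i=1: ✓ (witness j=5)
  i=2: ✓ (witness j=6)
  i=3: ✗ (none in [7,7])
Positions where it holds: {0, 1, 2} → 3.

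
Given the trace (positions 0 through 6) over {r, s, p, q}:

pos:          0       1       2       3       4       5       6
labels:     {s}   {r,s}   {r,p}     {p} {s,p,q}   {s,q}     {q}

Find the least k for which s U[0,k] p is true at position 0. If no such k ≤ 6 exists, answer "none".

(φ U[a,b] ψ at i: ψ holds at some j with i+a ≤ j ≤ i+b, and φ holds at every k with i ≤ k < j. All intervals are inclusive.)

2

Need earliest j ≥ 0 with p, and s at every k in [0,j-1].
  j=0: rhs fails.
  j=1: rhs fails.
  j=2: rhs holds; lhs holds on [0,1]. k = 2.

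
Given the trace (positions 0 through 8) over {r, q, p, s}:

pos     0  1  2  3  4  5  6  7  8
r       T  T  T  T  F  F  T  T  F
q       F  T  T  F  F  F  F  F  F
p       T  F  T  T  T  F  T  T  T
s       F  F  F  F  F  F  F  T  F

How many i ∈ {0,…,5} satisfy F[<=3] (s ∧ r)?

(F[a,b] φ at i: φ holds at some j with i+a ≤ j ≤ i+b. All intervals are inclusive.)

Evaluate at each i in [0,5]:
  i=0: ✗ (none in [0,3])
  i=1: ✗ (none in [1,4])
  i=2: ✗ (none in [2,5])
  i=3: ✗ (none in [3,6])
  i=4: ✓ (witness j=7)
  i=5: ✓ (witness j=7)
Positions where it holds: {4, 5} → 2.

2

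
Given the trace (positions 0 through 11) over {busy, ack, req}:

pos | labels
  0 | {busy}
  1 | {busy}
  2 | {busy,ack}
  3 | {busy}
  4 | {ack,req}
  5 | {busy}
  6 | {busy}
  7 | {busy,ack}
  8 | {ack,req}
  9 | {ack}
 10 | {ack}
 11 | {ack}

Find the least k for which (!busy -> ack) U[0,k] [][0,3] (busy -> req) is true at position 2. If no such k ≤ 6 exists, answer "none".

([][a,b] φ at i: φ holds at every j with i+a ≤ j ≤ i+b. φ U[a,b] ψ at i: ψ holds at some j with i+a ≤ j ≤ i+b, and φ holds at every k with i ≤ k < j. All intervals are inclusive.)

6

Need earliest j ≥ 2 with [][0,3] (busy -> req), and (!busy -> ack) at every k in [2,j-1].
  j=2: rhs fails.
  j=3: rhs fails.
  j=4: rhs fails.
  j=5: rhs fails.
  j=6: rhs fails.
  j=7: rhs fails.
  j=8: rhs holds; lhs holds on [2,7]. k = 6.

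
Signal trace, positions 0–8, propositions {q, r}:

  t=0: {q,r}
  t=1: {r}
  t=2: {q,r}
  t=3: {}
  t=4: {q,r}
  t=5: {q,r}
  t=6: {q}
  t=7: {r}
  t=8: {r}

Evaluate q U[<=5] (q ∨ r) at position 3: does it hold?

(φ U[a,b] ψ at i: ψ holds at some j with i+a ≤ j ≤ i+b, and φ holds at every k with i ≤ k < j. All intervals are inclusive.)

Need some j in [3,8] with (q ∨ r), and q at every k in [3,j-1].
  j=3: (q ∨ r) false.
  j=4: (q ∨ r) holds, but q fails at k=3 → not this j.
  j=5: (q ∨ r) holds, but q fails at k=3 → not this j.
  j=6: (q ∨ r) holds, but q fails at k=3 → not this j.
  j=7: (q ∨ r) holds, but q fails at k=3 → not this j.
  j=8: (q ∨ r) holds, but q fails at k=3 → not this j.
No j in the window works → until fails.

Does not hold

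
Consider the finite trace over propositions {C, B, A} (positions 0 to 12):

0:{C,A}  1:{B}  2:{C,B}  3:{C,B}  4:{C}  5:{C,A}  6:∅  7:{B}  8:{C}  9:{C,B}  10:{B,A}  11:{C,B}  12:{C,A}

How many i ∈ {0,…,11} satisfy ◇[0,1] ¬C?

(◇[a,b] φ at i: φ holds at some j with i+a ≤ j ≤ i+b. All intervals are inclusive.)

7

Evaluate at each i in [0,11]:
  i=0: ✓ (witness j=1)
  i=1: ✓ (witness j=1)
  i=2: ✗ (none in [2,3])
  i=3: ✗ (none in [3,4])
  i=4: ✗ (none in [4,5])
  i=5: ✓ (witness j=6)
  i=6: ✓ (witness j=6)
  i=7: ✓ (witness j=7)
  i=8: ✗ (none in [8,9])
  i=9: ✓ (witness j=10)
  i=10: ✓ (witness j=10)
  i=11: ✗ (none in [11,12])
Positions where it holds: {0, 1, 5, 6, 7, 9, 10} → 7.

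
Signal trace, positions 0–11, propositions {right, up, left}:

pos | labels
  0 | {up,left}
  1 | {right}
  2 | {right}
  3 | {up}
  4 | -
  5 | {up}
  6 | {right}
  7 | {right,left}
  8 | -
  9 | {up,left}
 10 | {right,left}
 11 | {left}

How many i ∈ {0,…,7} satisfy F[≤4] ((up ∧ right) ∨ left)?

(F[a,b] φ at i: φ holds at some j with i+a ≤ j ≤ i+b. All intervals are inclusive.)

Evaluate at each i in [0,7]:
  i=0: ✓ (witness j=0)
  i=1: ✗ (none in [1,5])
  i=2: ✗ (none in [2,6])
  i=3: ✓ (witness j=7)
  i=4: ✓ (witness j=7)
  i=5: ✓ (witness j=7)
  i=6: ✓ (witness j=7)
  i=7: ✓ (witness j=7)
Positions where it holds: {0, 3, 4, 5, 6, 7} → 6.

6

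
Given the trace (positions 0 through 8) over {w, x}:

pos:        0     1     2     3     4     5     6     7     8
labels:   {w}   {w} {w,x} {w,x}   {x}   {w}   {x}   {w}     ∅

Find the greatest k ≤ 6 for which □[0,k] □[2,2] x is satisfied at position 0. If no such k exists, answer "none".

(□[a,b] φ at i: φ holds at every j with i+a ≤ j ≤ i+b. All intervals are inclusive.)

2

□[2,2] x must hold from j=0 onward; find where it first fails.
  j=0: holds
  j=1: holds
  j=2: holds
  j=3: fails
Holds on [0,2], so largest k = 2.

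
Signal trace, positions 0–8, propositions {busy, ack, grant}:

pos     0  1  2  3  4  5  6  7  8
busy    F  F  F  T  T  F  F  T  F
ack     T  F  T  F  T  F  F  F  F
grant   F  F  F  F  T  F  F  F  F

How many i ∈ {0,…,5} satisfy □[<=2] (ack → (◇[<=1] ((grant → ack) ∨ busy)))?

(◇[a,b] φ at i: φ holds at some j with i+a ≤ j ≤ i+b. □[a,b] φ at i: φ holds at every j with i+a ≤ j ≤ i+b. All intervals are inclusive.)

Evaluate at each i in [0,5]:
  i=0: ✓ (all of [0,2])
  i=1: ✓ (all of [1,3])
  i=2: ✓ (all of [2,4])
  i=3: ✓ (all of [3,5])
  i=4: ✓ (all of [4,6])
  i=5: ✓ (all of [5,7])
Positions where it holds: {0, 1, 2, 3, 4, 5} → 6.

6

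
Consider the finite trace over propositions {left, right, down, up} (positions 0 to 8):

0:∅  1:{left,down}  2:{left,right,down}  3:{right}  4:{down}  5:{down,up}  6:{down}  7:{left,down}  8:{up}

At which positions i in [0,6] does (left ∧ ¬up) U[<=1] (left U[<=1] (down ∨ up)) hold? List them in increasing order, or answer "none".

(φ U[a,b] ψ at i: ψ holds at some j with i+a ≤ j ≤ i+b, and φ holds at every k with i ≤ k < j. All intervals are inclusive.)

1, 2, 4, 5, 6

Evaluate at each i in [0,6]:
  i=0: ✗ (lhs fails at k=0 before rhs at j=1)
  i=1: ✓ (rhs at j=1)
  i=2: ✓ (rhs at j=2)
  i=3: ✗ (lhs fails at k=3 before rhs at j=4)
  i=4: ✓ (rhs at j=4)
  i=5: ✓ (rhs at j=5)
  i=6: ✓ (rhs at j=6)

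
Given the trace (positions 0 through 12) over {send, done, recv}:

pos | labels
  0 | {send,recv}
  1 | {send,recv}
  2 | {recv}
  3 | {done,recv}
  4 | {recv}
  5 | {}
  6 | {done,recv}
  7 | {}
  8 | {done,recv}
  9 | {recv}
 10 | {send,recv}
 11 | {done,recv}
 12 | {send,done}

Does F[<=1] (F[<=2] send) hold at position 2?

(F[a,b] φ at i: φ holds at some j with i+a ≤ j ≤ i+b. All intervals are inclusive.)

Check F[<=2] send at each j in [2,3]:
  j=2: fails (none in [2,4])
  j=3: fails (none in [3,5])
No position in the window satisfies it → formula fails.

No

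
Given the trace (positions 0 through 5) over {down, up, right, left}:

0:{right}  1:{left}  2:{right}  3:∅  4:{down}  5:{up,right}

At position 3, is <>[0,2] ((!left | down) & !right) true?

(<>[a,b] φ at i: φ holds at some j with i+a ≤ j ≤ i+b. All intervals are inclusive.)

True

Check ((!left | down) & !right) at each j in [3,5]:
  j=3: true
  j=4: true
  j=5: false
Found at j=3 → formula holds.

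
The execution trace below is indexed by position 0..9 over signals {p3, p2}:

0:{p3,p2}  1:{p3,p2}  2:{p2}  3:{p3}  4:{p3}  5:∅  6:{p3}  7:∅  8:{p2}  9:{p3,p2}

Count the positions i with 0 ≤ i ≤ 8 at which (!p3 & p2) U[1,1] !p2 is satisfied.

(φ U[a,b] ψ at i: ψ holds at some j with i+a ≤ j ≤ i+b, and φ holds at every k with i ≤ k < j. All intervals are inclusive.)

Evaluate at each i in [0,8]:
  i=0: ✗ (no rhs in [1,1])
  i=1: ✗ (no rhs in [2,2])
  i=2: ✓ (rhs at j=3; lhs holds on [2,2])
  i=3: ✗ (lhs fails at k=3 before rhs at j=4)
  i=4: ✗ (lhs fails at k=4 before rhs at j=5)
  i=5: ✗ (lhs fails at k=5 before rhs at j=6)
  i=6: ✗ (lhs fails at k=6 before rhs at j=7)
  i=7: ✗ (no rhs in [8,8])
  i=8: ✗ (no rhs in [9,9])
Positions where it holds: {2} → 1.

1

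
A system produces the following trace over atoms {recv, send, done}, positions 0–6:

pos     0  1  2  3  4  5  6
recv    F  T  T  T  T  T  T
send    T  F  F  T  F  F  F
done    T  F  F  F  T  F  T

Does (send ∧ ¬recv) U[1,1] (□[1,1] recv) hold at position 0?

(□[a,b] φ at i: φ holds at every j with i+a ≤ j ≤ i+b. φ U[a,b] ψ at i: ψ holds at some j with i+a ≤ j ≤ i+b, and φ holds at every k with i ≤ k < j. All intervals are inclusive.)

True

Need some j in [1,1] with □[1,1] recv, and (send ∧ ¬recv) at every k in [0,j-1].
  j=1: □[1,1] recv holds; (send ∧ ¬recv) holds at every k in [0,0] → satisfied.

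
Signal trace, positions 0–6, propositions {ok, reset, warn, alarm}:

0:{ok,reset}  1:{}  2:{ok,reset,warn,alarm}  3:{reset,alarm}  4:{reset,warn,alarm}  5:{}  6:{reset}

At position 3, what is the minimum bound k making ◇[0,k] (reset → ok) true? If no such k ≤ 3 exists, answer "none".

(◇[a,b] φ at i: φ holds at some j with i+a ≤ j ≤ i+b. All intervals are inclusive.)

2

Scan j = 3,4,… for (reset → ok):
  j=3: fails
  j=4: fails
  j=5: holds
First hit at j=5, so smallest k = 5-3 = 2.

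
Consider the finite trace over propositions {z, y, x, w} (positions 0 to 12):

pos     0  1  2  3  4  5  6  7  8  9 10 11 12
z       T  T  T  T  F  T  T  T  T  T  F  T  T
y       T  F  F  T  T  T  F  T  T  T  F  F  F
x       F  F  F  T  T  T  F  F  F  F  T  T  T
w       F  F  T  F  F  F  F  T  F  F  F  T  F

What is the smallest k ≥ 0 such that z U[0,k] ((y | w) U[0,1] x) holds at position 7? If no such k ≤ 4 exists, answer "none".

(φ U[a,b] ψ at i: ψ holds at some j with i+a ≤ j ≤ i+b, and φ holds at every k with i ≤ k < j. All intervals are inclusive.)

2

Need earliest j ≥ 7 with ((y | w) U[0,1] x), and z at every k in [7,j-1].
  j=7: rhs fails.
  j=8: rhs fails.
  j=9: rhs holds; lhs holds on [7,8]. k = 2.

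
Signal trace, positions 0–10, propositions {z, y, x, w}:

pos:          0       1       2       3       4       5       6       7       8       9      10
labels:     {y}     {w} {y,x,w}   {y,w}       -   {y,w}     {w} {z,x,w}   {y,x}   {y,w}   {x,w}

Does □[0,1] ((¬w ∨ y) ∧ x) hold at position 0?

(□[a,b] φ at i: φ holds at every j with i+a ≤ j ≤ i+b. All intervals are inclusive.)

Check ((¬w ∨ y) ∧ x) at every j in [0,1]:
  j=0: false
  j=1: false
Fails at j=0 → formula fails.

Does not hold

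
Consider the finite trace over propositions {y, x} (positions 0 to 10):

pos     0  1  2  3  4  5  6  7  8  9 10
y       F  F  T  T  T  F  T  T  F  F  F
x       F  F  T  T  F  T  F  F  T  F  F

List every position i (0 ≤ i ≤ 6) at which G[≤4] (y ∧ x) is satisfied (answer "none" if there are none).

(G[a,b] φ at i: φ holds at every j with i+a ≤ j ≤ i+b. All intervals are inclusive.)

none

Evaluate at each i in [0,6]:
  i=0: ✗ (fails at j=0)
  i=1: ✗ (fails at j=1)
  i=2: ✗ (fails at j=4)
  i=3: ✗ (fails at j=4)
  i=4: ✗ (fails at j=4)
  i=5: ✗ (fails at j=5)
  i=6: ✗ (fails at j=6)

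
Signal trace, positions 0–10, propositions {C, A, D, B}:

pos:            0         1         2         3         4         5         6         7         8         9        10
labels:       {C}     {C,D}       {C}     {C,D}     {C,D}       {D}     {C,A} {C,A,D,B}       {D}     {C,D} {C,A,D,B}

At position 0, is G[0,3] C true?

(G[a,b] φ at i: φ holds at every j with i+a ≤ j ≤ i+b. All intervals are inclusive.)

Check C at every j in [0,3]:
  j=0: true
  j=1: true
  j=2: true
  j=3: true
All positions satisfy it → formula holds.

Yes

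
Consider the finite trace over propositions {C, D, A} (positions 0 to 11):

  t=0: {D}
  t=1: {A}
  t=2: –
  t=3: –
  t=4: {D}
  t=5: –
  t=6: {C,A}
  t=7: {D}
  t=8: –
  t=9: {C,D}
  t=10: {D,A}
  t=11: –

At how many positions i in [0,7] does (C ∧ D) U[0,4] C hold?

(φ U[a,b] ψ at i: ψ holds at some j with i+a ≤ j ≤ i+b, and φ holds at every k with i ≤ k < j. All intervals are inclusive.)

1

Evaluate at each i in [0,7]:
  i=0: ✗ (no rhs in [0,4])
  i=1: ✗ (no rhs in [1,5])
  i=2: ✗ (lhs fails at k=2 before rhs at j=6)
  i=3: ✗ (lhs fails at k=3 before rhs at j=6)
  i=4: ✗ (lhs fails at k=4 before rhs at j=6)
  i=5: ✗ (lhs fails at k=5 before rhs at j=6)
  i=6: ✓ (rhs at j=6)
  i=7: ✗ (lhs fails at k=7 before rhs at j=9)
Positions where it holds: {6} → 1.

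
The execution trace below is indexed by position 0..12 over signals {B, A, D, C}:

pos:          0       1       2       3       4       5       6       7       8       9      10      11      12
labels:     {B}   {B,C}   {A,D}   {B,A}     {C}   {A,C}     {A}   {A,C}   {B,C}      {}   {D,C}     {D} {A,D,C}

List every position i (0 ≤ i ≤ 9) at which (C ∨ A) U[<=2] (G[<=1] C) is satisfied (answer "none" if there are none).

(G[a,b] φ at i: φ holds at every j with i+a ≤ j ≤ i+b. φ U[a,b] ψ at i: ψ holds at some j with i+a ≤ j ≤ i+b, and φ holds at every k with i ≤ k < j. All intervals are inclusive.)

Evaluate at each i in [0,9]:
  i=0: ✗ (no rhs in [0,2])
  i=1: ✗ (no rhs in [1,3])
  i=2: ✓ (rhs at j=4; lhs holds on [2,3])
  i=3: ✓ (rhs at j=4; lhs holds on [3,3])
  i=4: ✓ (rhs at j=4)
  i=5: ✓ (rhs at j=7; lhs holds on [5,6])
  i=6: ✓ (rhs at j=7; lhs holds on [6,6])
  i=7: ✓ (rhs at j=7)
  i=8: ✗ (no rhs in [8,10])
  i=9: ✗ (no rhs in [9,11])

2, 3, 4, 5, 6, 7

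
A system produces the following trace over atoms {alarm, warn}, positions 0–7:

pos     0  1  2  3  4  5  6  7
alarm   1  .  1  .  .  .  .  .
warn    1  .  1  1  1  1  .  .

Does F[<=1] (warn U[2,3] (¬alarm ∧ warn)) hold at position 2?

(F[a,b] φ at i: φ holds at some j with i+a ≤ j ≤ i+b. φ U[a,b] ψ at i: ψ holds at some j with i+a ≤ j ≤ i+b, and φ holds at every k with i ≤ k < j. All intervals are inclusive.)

Check (warn U[2,3] (¬alarm ∧ warn)) at each j in [2,3]:
  j=2: holds
  j=3: holds
Found at j=2 → formula holds.

True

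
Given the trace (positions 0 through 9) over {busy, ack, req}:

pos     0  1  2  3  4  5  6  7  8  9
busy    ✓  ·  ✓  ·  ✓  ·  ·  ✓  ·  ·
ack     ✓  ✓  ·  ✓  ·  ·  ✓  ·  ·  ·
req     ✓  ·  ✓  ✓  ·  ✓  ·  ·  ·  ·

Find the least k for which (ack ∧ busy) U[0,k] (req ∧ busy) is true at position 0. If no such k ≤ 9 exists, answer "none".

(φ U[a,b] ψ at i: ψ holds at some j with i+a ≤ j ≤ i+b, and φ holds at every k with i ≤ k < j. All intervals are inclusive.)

0

Need earliest j ≥ 0 with (req ∧ busy), and (ack ∧ busy) at every k in [0,j-1].
  j=0: rhs holds (empty prefix). k = 0.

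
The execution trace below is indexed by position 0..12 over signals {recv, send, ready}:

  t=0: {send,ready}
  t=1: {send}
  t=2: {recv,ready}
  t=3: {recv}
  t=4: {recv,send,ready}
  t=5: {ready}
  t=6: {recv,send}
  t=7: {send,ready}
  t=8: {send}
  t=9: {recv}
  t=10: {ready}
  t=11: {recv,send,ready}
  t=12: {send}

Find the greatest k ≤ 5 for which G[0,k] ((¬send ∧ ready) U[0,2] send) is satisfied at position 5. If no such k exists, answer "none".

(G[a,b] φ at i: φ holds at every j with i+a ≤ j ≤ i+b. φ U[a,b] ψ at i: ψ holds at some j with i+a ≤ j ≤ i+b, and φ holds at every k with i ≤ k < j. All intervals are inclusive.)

((¬send ∧ ready) U[0,2] send) must hold from j=5 onward; find where it first fails.
  j=5: holds
  j=6: holds
  j=7: holds
  j=8: holds
  j=9: fails
Holds on [5,8], so largest k = 3.

3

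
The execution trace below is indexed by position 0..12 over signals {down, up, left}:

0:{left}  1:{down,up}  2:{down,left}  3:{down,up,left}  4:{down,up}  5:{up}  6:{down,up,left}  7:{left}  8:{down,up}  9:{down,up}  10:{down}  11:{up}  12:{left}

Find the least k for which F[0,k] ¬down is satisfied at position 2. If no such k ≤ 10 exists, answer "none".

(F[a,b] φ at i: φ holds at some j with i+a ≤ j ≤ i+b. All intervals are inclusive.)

Scan j = 2,3,… for ¬down:
  j=2: fails
  j=3: fails
  j=4: fails
  j=5: holds
First hit at j=5, so smallest k = 5-2 = 3.

3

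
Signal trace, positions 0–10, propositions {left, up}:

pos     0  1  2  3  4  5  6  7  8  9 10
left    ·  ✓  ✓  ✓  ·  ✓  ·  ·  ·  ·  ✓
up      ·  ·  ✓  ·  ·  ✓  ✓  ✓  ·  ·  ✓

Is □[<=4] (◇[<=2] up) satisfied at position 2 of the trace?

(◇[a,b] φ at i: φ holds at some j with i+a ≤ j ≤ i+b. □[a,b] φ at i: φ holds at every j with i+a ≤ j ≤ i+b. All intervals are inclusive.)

Yes

Check ◇[<=2] up at every j in [2,6]:
  j=2: holds (witness at 2)
  j=3: holds (witness at 5)
  j=4: holds (witness at 5)
  j=5: holds (witness at 5)
  j=6: holds (witness at 6)
All positions satisfy it → formula holds.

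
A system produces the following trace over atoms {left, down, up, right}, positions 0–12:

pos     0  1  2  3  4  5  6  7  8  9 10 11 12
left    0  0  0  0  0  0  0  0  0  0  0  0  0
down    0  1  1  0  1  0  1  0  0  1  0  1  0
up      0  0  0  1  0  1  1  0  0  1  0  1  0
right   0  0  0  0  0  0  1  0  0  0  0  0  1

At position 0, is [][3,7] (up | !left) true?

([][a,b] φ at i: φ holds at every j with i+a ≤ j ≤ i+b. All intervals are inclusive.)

Check (up | !left) at every j in [3,7]:
  j=3: true
  j=4: true
  j=5: true
  j=6: true
  j=7: true
All positions satisfy it → formula holds.

Holds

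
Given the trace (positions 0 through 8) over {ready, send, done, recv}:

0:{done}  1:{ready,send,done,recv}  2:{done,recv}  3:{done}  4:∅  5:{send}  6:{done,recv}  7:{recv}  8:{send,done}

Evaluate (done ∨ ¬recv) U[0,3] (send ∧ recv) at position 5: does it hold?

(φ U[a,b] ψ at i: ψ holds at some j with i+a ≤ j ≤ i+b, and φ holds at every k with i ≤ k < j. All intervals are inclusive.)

Does not hold

Need some j in [5,8] with (send ∧ recv), and (done ∨ ¬recv) at every k in [5,j-1].
  j=5: (send ∧ recv) false.
  j=6: (send ∧ recv) false.
  j=7: (send ∧ recv) false.
  j=8: (send ∧ recv) false.
No j in the window works → until fails.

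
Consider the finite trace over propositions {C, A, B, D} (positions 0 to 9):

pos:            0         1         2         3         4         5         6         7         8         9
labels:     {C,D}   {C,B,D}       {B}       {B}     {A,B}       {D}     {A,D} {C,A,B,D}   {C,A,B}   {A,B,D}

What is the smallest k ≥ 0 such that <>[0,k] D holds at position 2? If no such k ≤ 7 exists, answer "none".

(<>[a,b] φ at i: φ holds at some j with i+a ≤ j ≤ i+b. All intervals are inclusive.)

3

Scan j = 2,3,… for D:
  j=2: fails
  j=3: fails
  j=4: fails
  j=5: holds
First hit at j=5, so smallest k = 5-2 = 3.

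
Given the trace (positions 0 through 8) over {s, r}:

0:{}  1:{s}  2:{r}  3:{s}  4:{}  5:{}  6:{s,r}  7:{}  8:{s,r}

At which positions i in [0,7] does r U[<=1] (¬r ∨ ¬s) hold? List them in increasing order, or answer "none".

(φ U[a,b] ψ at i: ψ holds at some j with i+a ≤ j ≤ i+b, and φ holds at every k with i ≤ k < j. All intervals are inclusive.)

Evaluate at each i in [0,7]:
  i=0: ✓ (rhs at j=0)
  i=1: ✓ (rhs at j=1)
  i=2: ✓ (rhs at j=2)
  i=3: ✓ (rhs at j=3)
  i=4: ✓ (rhs at j=4)
  i=5: ✓ (rhs at j=5)
  i=6: ✓ (rhs at j=7; lhs holds on [6,6])
  i=7: ✓ (rhs at j=7)

0, 1, 2, 3, 4, 5, 6, 7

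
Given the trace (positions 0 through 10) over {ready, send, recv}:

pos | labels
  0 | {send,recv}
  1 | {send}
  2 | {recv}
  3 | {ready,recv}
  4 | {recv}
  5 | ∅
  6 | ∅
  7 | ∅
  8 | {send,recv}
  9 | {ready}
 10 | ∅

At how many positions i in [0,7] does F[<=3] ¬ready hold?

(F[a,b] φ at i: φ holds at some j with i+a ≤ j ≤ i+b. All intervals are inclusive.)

8

Evaluate at each i in [0,7]:
  i=0: ✓ (witness j=0)
  i=1: ✓ (witness j=1)
  i=2: ✓ (witness j=2)
  i=3: ✓ (witness j=4)
  i=4: ✓ (witness j=4)
  i=5: ✓ (witness j=5)
  i=6: ✓ (witness j=6)
  i=7: ✓ (witness j=7)
Positions where it holds: {0, 1, 2, 3, 4, 5, 6, 7} → 8.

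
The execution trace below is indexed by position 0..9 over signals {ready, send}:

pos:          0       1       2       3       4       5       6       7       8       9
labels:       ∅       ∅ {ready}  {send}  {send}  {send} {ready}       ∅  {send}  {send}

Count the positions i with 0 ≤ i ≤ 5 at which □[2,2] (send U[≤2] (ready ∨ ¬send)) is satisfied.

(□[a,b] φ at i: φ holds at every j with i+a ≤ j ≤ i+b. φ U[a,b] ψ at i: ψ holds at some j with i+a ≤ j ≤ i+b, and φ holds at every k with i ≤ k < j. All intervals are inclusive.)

Evaluate at each i in [0,5]:
  i=0: ✓ (all of [2,2])
  i=1: ✗ (fails at j=3)
  i=2: ✓ (all of [4,4])
  i=3: ✓ (all of [5,5])
  i=4: ✓ (all of [6,6])
  i=5: ✓ (all of [7,7])
Positions where it holds: {0, 2, 3, 4, 5} → 5.

5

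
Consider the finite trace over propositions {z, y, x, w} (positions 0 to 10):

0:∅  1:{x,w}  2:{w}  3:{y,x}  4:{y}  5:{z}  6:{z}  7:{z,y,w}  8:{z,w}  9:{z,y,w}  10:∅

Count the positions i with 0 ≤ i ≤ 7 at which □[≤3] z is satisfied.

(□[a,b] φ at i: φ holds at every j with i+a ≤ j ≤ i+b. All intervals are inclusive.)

Evaluate at each i in [0,7]:
  i=0: ✗ (fails at j=0)
  i=1: ✗ (fails at j=1)
  i=2: ✗ (fails at j=2)
  i=3: ✗ (fails at j=3)
  i=4: ✗ (fails at j=4)
  i=5: ✓ (all of [5,8])
  i=6: ✓ (all of [6,9])
  i=7: ✗ (fails at j=10)
Positions where it holds: {5, 6} → 2.

2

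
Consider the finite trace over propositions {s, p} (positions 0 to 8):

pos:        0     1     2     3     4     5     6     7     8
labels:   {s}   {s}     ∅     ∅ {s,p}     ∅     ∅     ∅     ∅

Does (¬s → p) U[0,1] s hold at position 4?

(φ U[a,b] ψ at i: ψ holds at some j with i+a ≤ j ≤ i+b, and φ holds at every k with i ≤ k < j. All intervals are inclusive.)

True

Need some j in [4,5] with s, and (¬s → p) at every k in [4,j-1].
  j=4: s holds; no prefix to check → satisfied.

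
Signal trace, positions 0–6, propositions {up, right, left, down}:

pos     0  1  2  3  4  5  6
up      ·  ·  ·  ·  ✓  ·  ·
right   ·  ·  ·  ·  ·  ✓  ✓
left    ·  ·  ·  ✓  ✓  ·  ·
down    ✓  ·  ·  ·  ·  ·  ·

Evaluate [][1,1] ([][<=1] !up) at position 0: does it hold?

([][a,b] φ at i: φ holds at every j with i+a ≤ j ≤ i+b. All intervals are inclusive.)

Check [][<=1] !up at every j in [1,1]:
  j=1: holds on [1,2]
All positions satisfy it → formula holds.

Yes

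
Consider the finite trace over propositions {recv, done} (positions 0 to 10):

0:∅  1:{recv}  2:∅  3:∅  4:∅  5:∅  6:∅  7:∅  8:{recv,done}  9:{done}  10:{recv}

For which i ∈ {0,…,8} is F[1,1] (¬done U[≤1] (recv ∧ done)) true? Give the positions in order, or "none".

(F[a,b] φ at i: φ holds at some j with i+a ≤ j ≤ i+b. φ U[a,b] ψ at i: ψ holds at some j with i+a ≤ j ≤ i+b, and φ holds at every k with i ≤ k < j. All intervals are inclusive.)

6, 7

Evaluate at each i in [0,8]:
  i=0: ✗ (none in [1,1])
  i=1: ✗ (none in [2,2])
  i=2: ✗ (none in [3,3])
  i=3: ✗ (none in [4,4])
  i=4: ✗ (none in [5,5])
  i=5: ✗ (none in [6,6])
  i=6: ✓ (witness j=7)
  i=7: ✓ (witness j=8)
  i=8: ✗ (none in [9,9])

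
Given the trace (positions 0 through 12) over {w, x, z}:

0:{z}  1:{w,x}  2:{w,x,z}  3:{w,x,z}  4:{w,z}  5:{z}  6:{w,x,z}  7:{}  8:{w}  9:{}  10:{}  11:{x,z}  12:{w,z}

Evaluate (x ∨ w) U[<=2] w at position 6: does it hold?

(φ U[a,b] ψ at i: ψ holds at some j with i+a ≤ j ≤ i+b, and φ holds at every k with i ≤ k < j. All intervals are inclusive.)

Need some j in [6,8] with w, and (x ∨ w) at every k in [6,j-1].
  j=6: w holds; no prefix to check → satisfied.

Holds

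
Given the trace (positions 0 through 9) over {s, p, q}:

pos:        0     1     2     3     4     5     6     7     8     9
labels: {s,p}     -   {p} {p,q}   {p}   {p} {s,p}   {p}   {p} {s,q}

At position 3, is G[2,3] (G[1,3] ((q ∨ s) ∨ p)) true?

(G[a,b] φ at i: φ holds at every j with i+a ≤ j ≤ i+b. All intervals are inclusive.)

Yes

Check G[1,3] ((q ∨ s) ∨ p) at every j in [5,6]:
  j=5: holds on [6,8]
  j=6: holds on [7,9]
All positions satisfy it → formula holds.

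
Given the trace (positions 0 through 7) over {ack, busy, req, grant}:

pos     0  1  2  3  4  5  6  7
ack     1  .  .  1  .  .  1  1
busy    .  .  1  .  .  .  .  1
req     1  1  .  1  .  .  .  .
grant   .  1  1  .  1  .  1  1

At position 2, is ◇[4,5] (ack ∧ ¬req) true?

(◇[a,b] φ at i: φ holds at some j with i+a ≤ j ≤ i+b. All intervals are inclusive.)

True

Check (ack ∧ ¬req) at each j in [6,7]:
  j=6: true
  j=7: true
Found at j=6 → formula holds.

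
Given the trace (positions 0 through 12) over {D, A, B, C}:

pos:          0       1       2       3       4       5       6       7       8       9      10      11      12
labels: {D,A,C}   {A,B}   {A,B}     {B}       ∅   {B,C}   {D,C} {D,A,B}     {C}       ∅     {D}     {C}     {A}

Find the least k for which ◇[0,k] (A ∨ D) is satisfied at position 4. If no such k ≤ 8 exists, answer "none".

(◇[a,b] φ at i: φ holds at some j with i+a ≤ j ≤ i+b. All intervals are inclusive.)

2

Scan j = 4,5,… for (A ∨ D):
  j=4: fails
  j=5: fails
  j=6: holds
First hit at j=6, so smallest k = 6-4 = 2.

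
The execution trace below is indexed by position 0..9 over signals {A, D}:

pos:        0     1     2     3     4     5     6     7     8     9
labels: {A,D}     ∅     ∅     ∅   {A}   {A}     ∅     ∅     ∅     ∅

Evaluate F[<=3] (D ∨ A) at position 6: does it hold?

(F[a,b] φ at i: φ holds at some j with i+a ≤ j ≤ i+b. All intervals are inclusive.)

No

Check (D ∨ A) at each j in [6,9]:
  j=6: false
  j=7: false
  j=8: false
  j=9: false
No position in the window satisfies it → formula fails.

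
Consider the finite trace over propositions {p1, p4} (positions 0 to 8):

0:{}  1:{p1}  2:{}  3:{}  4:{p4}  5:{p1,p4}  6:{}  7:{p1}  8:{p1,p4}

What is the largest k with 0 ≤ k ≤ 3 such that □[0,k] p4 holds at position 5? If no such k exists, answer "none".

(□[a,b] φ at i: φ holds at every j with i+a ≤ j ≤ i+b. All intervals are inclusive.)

p4 must hold from j=5 onward; find where it first fails.
  j=5: holds
  j=6: fails
Holds on [5,5], so largest k = 0.

0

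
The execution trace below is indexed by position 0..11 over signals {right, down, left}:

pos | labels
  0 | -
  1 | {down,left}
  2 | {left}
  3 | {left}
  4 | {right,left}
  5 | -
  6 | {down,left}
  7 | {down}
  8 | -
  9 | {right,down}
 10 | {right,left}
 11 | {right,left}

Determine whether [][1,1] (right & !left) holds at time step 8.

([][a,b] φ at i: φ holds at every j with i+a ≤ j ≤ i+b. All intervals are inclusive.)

Check (right & !left) at every j in [9,9]:
  j=9: true
All positions satisfy it → formula holds.

Holds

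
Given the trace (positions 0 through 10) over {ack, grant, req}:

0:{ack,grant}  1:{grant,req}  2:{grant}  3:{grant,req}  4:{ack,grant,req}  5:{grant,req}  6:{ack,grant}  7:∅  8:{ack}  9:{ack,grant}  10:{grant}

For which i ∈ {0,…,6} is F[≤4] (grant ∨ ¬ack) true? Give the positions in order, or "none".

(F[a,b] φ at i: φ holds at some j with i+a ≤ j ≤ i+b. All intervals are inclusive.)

Evaluate at each i in [0,6]:
  i=0: ✓ (witness j=0)
  i=1: ✓ (witness j=1)
  i=2: ✓ (witness j=2)
  i=3: ✓ (witness j=3)
  i=4: ✓ (witness j=4)
  i=5: ✓ (witness j=5)
  i=6: ✓ (witness j=6)

0, 1, 2, 3, 4, 5, 6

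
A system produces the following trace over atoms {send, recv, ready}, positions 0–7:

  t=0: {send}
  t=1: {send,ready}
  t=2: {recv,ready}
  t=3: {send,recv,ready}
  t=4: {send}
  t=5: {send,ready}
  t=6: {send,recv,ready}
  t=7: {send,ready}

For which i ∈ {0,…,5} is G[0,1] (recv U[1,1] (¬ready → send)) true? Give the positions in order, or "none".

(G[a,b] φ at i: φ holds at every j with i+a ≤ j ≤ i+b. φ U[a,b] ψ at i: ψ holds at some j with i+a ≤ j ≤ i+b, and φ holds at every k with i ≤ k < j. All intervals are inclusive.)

Evaluate at each i in [0,5]:
  i=0: ✗ (fails at j=0)
  i=1: ✗ (fails at j=1)
  i=2: ✓ (all of [2,3])
  i=3: ✗ (fails at j=4)
  i=4: ✗ (fails at j=4)
  i=5: ✗ (fails at j=5)

2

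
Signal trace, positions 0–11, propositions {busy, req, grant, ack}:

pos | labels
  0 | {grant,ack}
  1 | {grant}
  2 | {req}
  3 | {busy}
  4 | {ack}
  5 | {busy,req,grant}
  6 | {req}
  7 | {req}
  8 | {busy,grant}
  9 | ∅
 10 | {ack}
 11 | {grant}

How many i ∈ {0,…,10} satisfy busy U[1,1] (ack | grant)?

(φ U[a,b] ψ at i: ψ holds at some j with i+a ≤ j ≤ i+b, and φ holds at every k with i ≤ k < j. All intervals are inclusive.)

Evaluate at each i in [0,10]:
  i=0: ✗ (lhs fails at k=0 before rhs at j=1)
  i=1: ✗ (no rhs in [2,2])
  i=2: ✗ (no rhs in [3,3])
  i=3: ✓ (rhs at j=4; lhs holds on [3,3])
  i=4: ✗ (lhs fails at k=4 before rhs at j=5)
  i=5: ✗ (no rhs in [6,6])
  i=6: ✗ (no rhs in [7,7])
  i=7: ✗ (lhs fails at k=7 before rhs at j=8)
  i=8: ✗ (no rhs in [9,9])
  i=9: ✗ (lhs fails at k=9 before rhs at j=10)
  i=10: ✗ (lhs fails at k=10 before rhs at j=11)
Positions where it holds: {3} → 1.

1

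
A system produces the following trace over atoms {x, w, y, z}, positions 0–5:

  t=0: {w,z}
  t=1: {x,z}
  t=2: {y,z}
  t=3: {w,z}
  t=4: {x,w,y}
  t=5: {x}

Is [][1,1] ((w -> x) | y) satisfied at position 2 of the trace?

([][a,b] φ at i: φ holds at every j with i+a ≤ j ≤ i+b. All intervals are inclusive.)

No

Check ((w -> x) | y) at every j in [3,3]:
  j=3: false
Fails at j=3 → formula fails.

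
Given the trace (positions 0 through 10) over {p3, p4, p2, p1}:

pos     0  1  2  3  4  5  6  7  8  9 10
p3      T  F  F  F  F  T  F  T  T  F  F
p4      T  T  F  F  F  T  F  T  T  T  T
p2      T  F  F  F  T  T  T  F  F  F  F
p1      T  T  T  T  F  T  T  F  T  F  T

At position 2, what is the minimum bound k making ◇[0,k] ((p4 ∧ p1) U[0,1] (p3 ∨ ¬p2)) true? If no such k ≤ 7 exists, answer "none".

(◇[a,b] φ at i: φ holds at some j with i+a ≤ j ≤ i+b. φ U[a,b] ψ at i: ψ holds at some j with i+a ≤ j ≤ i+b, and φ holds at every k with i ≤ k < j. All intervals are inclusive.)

0

Scan j = 2,3,… for ((p4 ∧ p1) U[0,1] (p3 ∨ ¬p2)):
  j=2: holds
First hit at j=2, so smallest k = 2-2 = 0.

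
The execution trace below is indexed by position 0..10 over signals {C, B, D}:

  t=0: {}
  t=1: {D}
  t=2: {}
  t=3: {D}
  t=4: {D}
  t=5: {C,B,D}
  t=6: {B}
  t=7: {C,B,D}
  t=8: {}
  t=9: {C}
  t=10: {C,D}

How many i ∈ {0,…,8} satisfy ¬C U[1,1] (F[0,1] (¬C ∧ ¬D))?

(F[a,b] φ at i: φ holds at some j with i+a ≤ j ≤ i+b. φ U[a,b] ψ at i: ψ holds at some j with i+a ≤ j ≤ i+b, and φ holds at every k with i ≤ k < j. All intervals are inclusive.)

4

Evaluate at each i in [0,8]:
  i=0: ✓ (rhs at j=1; lhs holds on [0,0])
  i=1: ✓ (rhs at j=2; lhs holds on [1,1])
  i=2: ✗ (no rhs in [3,3])
  i=3: ✗ (no rhs in [4,4])
  i=4: ✓ (rhs at j=5; lhs holds on [4,4])
  i=5: ✗ (lhs fails at k=5 before rhs at j=6)
  i=6: ✓ (rhs at j=7; lhs holds on [6,6])
  i=7: ✗ (lhs fails at k=7 before rhs at j=8)
  i=8: ✗ (no rhs in [9,9])
Positions where it holds: {0, 1, 4, 6} → 4.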